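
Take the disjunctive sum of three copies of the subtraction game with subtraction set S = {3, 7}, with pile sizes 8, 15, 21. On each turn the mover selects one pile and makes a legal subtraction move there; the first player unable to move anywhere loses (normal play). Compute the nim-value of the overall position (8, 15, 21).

3

All piles use S = {3, 7}:
G(0) = 0
G(1) = mex{} = 0
G(2) = mex{} = 0
G(3) = mex{0} = 1
G(4) = mex{0} = 1
G(5) = mex{0} = 1
G(6) = mex{1} = 0
G(7) = mex{1,0} = 2
G(8) = mex{1,0} = 2
G(9) = mex{0,0} = 1
G(10) = mex{2,1} = 0
G(11) = mex{2,1} = 0
G(12) = mex{1,1} = 0
G(13) = mex{0,0} = 1
G(14) = mex{0,2} = 1
G(15) = mex{0,2} = 1
G(16) = mex{1,1} = 0
G(17) = mex{1,0} = 2
G(18) = mex{1,0} = 2
G(19) = mex{0,0} = 1
G(20) = mex{2,1} = 0
G(21) = mex{2,1} = 0
Pile A: G(8) = 2.
Pile B: G(15) = 1.
Pile C: G(21) = 0.
Combined Grundy value = 2 ⊕ 1 ⊕ 0 = 3.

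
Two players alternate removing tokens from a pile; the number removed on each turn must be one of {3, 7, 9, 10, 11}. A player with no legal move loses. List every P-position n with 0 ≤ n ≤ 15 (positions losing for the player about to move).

n :  0  1  2  3  4  5  6  7  8  9 10 11 12 13 14 15
G :  0  0  0  1  1  1  0  2  2  1  3  3  2  2  0  3
P-positions are exactly the n with G(n) = 0.

0, 1, 2, 6, 14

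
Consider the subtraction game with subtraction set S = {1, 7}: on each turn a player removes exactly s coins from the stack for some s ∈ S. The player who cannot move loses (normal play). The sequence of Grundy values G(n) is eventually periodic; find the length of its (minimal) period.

2

G(0) = 0
G(1) = mex{0} = 1
G(2) = mex{1} = 0
G(3) = mex{0} = 1
G(4) = mex{1} = 0
G(5) = mex{0} = 1
G(6) = mex{1} = 0
G(7) = mex{0,0} = 1
G(8) = mex{1,1} = 0
G(9) = mex{0,0} = 1
G(10) = mex{1,1} = 0
G(11) = mex{0,0} = 1
G(12) = mex{1,1} = 0
G(13) = mex{0,0} = 1
G(14) = mex{1,1} = 0
G(n+2) = G(n) holds for n = 0,…,6 (a full window of length max(S) = 7), so the sequence is purely periodic with period 2.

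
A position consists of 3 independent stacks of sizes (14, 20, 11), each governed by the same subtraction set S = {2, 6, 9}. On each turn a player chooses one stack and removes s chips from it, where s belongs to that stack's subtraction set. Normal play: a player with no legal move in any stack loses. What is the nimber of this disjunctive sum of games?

All stacks use S = {2, 6, 9}:
n :  0  1  2  3  4  5  6  7  8  9 10 11 12 13 14 15 16 17 18 19 20
G :  0  0  1  1  0  0  1  1  0  2  1  3  0  2  1  0  0  1  1  0  0
Stack A: G(14) = 1.
Stack B: G(20) = 0.
Stack C: G(11) = 3.
Combined Grundy value = 1 ⊕ 0 ⊕ 3 = 2.

2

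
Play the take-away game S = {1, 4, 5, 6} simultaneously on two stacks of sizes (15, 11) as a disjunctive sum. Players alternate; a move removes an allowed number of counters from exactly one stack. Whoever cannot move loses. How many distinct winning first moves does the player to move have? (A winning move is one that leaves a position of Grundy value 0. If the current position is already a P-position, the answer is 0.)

3

All stacks use S = {1, 4, 5, 6}:
n :  0  1  2  3  4  5  6  7  8  9 10 11 12 13 14 15
G :  0  1  0  1  2  3  2  3  4  0  1  0  1  2  3  2
Stack A: G(15) = 2.
Stack B: G(11) = 0.
Combined Grundy value = 2 ⊕ 0 = 2.
A winning move leaves total XOR = 0, i.e. changes one component's Grundy value g to g ⊕ X where X is the current total.
Stack A: need g' = 2⊕2 = 0. Options: 15−1→G=3, 15−4→G=0, 15−5→G=1, 15−6→G=0. Hits: 2.
Stack B: need g' = 0⊕2 = 2. Options: 11−1→G=1, 11−4→G=3, 11−5→G=2, 11−6→G=3. Hits: 1.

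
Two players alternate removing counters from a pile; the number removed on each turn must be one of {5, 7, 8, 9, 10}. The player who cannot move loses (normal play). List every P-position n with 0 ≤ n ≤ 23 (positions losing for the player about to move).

0, 1, 2, 3, 4, 15, 16, 17, 18, 19

G(0) = 0
G(1) = mex{} = 0
G(2) = mex{} = 0
G(3) = mex{} = 0
G(4) = mex{} = 0
G(5) = mex{0} = 1
G(6) = mex{0} = 1
G(7) = mex{0,0} = 1
G(8) = mex{0,0,0} = 1
G(9) = mex{0,0,0,0} = 1
G(10) = mex{1,0,0,0,0} = 2
G(11) = mex{1,0,0,0,0} = 2
G(12) = mex{1,1,0,0,0} = 2
G(13) = mex{1,1,1,0,0} = 2
G(14) = mex{1,1,1,1,0} = 2
G(15) = mex{2,1,1,1,1} = 0
G(16) = mex{2,1,1,1,1} = 0
G(17) = mex{2,2,1,1,1} = 0
G(18) = mex{2,2,2,1,1} = 0
G(19) = mex{2,2,2,2,1} = 0
G(20) = mex{0,2,2,2,2} = 1
G(21) = mex{0,2,2,2,2} = 1
G(22) = mex{0,0,2,2,2} = 1
G(23) = mex{0,0,0,2,2} = 1
P-positions are exactly the n with G(n) = 0.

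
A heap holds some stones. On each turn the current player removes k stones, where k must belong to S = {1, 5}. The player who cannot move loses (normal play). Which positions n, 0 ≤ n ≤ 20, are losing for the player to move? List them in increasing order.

G(0) = 0
G(1) = mex{0} = 1
G(2) = mex{1} = 0
G(3) = mex{0} = 1
G(4) = mex{1} = 0
G(5) = mex{0,0} = 1
G(6) = mex{1,1} = 0
G(7) = mex{0,0} = 1
G(8) = mex{1,1} = 0
G(9) = mex{0,0} = 1
G(10) = mex{1,1} = 0
G(11) = mex{0,0} = 1
G(12) = mex{1,1} = 0
G(13) = mex{0,0} = 1
G(14) = mex{1,1} = 0
G(15) = mex{0,0} = 1
G(16) = mex{1,1} = 0
G(17) = mex{0,0} = 1
G(18) = mex{1,1} = 0
G(19) = mex{0,0} = 1
G(20) = mex{1,1} = 0
P-positions are exactly the n with G(n) = 0.

0, 2, 4, 6, 8, 10, 12, 14, 16, 18, 20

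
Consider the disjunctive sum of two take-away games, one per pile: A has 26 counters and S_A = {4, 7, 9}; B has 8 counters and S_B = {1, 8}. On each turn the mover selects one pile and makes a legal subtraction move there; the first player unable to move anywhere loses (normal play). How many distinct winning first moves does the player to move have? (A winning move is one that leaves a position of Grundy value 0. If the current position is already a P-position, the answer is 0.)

Pile A, S = {4, 7, 9}:
n :  0  1  2  3  4  5  6  7  8  9 10 11 12 13 14 15 16 17 18 19 20 21 22 23 24 25 26
G :  0  0  0  0  1  1  1  1  2  2  2  2  3  0  0  0  0  1  1  1  1  2  2  2  2  3  0
G_A(26) = 0.
Pile B, S = {1, 8}:
G(0) = 0
G(1) = mex{0} = 1
G(2) = mex{1} = 0
G(3) = mex{0} = 1
G(4) = mex{1} = 0
G(5) = mex{0} = 1
G(6) = mex{1} = 0
G(7) = mex{0} = 1
G(8) = mex{1,0} = 2
G_B(8) = 2.
Combined Grundy value = 0 ⊕ 2 = 2.
A winning move leaves total XOR = 0, i.e. changes one component's Grundy value g to g ⊕ X where X is the current total.
Pile A: need g' = 0⊕2 = 2. Options: 26−4→G=2, 26−7→G=1, 26−9→G=1. Hits: 1.
Pile B: need g' = 2⊕2 = 0. Options: 8−1→G=1, 8−8→G=0. Hits: 1.

2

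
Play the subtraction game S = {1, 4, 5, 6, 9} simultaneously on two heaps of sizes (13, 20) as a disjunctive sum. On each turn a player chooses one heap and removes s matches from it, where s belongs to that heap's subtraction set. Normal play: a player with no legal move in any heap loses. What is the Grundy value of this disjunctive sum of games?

1

All heaps use S = {1, 4, 5, 6, 9}:
G(0) = 0
G(1) = mex{0} = 1
G(2) = mex{1} = 0
G(3) = mex{0} = 1
G(4) = mex{1,0} = 2
G(5) = mex{2,1,0} = 3
G(6) = mex{3,0,1,0} = 2
G(7) = mex{2,1,0,1} = 3
G(8) = mex{3,2,1,0} = 4
G(9) = mex{4,3,2,1,0} = 5
G(10) = mex{5,2,3,2,1} = 0
G(11) = mex{0,3,2,3,0} = 1
G(12) = mex{1,4,3,2,1} = 0
G(13) = mex{0,5,4,3,2} = 1
G(14) = mex{1,0,5,4,3} = 2
G(15) = mex{2,1,0,5,2} = 3
G(16) = mex{3,0,1,0,3} = 2
G(17) = mex{2,1,0,1,4} = 3
G(18) = mex{3,2,1,0,5} = 4
G(19) = mex{4,3,2,1,0} = 5
G(20) = mex{5,2,3,2,1} = 0
Heap A: G(13) = 1.
Heap B: G(20) = 0.
Combined Grundy value = 1 ⊕ 0 = 1.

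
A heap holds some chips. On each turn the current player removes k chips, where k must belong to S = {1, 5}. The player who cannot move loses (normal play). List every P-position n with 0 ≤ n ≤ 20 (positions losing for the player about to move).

n :  0  1  2  3  4  5  6  7  8  9 10 11 12 13 14 15 16 17 18 19 20
G :  0  1  0  1  0  1  0  1  0  1  0  1  0  1  0  1  0  1  0  1  0
P-positions are exactly the n with G(n) = 0.

0, 2, 4, 6, 8, 10, 12, 14, 16, 18, 20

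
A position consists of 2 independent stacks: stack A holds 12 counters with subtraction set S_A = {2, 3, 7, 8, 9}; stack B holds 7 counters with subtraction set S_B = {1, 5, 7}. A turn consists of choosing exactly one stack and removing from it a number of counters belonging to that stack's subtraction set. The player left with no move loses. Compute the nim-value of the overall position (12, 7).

2

Stack A, S = {2, 3, 7, 8, 9}:
G(0) = 0
G(1) = mex{} = 0
G(2) = mex{0} = 1
G(3) = mex{0,0} = 1
G(4) = mex{1,0} = 2
G(5) = mex{1,1} = 0
G(6) = mex{2,1} = 0
G(7) = mex{0,2,0} = 1
G(8) = mex{0,0,0,0} = 1
G(9) = mex{1,0,1,0,0} = 2
G(10) = mex{1,1,1,1,0} = 2
G(11) = mex{2,1,2,1,1} = 0
G(12) = mex{2,2,0,2,1} = 3
G_A(12) = 3.
Stack B, S = {1, 5, 7}:
G(0) = 0
G(1) = mex{0} = 1
G(2) = mex{1} = 0
G(3) = mex{0} = 1
G(4) = mex{1} = 0
G(5) = mex{0,0} = 1
G(6) = mex{1,1} = 0
G(7) = mex{0,0,0} = 1
G_B(7) = 1.
Combined Grundy value = 3 ⊕ 1 = 2.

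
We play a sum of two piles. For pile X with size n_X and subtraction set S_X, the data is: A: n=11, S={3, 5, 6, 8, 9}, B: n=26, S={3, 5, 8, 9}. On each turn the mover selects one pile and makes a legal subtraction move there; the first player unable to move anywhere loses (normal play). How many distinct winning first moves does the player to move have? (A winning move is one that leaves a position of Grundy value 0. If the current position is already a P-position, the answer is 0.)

Pile A, S = {3, 5, 6, 8, 9}:
G(0) = 0
G(1) = mex{} = 0
G(2) = mex{} = 0
G(3) = mex{0} = 1
G(4) = mex{0} = 1
G(5) = mex{0,0} = 1
G(6) = mex{1,0,0} = 2
G(7) = mex{1,0,0} = 2
G(8) = mex{1,1,0,0} = 2
G(9) = mex{2,1,1,0,0} = 3
G(10) = mex{2,1,1,0,0} = 3
G(11) = mex{2,2,1,1,0} = 3
G_A(11) = 3.
Pile B, S = {3, 5, 8, 9}:
n :  0  1  2  3  4  5  6  7  8  9 10 11 12 13 14 15 16 17 18 19 20 21 22 23 24 25 26
G :  0  0  0  1  1  1  2  2  2  3  3  3  0  0  0  1  1  1  2  2  2  3  3  3  0  0  0
G_B(26) = 0.
Combined Grundy value = 3 ⊕ 0 = 3.
A winning move leaves total XOR = 0, i.e. changes one component's Grundy value g to g ⊕ X where X is the current total.
Pile A: need g' = 3⊕3 = 0. Options: 11−3→G=2, 11−5→G=2, 11−6→G=1, 11−8→G=1, 11−9→G=0. Hits: 1.
Pile B: need g' = 0⊕3 = 3. Options: 26−3→G=3, 26−5→G=3, 26−8→G=2, 26−9→G=1. Hits: 2.

3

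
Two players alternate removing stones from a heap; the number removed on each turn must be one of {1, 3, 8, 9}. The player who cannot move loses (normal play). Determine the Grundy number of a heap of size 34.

0

n :  0  1  2  3  4  5  6  7  8  9 10 11 12 13 14 15 16 17 18 19 20 21 22 23 24 25 26 27 28 29 30 31 32 33 34
G :  0  1  0  1  0  1  0  1  2  3  2  3  2  3  2  3  0  1  0  1  0  1  0  1  2  3  2  3  2  3  2  3  0  1  0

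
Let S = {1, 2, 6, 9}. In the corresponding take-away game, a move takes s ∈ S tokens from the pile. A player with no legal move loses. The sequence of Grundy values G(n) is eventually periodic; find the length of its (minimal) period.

7

G(0) = 0
G(1) = mex{0} = 1
G(2) = mex{1,0} = 2
G(3) = mex{2,1} = 0
G(4) = mex{0,2} = 1
G(5) = mex{1,0} = 2
G(6) = mex{2,1,0} = 3
G(7) = mex{3,2,1} = 0
G(8) = mex{0,3,2} = 1
G(9) = mex{1,0,0,0} = 2
G(10) = mex{2,1,1,1} = 0
G(11) = mex{0,2,2,2} = 1
G(12) = mex{1,0,3,0} = 2
G(13) = mex{2,1,0,1} = 3
G(14) = mex{3,2,1,2} = 0
G(15) = mex{0,3,2,3} = 1
G(16) = mex{1,0,0,0} = 2
G(17) = mex{2,1,1,1} = 0
G(n+7) = G(n) holds for n = 0,…,8 (a full window of length max(S) = 9), so the sequence is purely periodic with period 7.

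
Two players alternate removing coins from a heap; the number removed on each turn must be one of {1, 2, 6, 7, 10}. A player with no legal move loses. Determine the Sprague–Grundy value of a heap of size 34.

G(0) = 0
G(1) = mex{0} = 1
G(2) = mex{1,0} = 2
G(3) = mex{2,1} = 0
G(4) = mex{0,2} = 1
G(5) = mex{1,0} = 2
G(6) = mex{2,1,0} = 3
G(7) = mex{3,2,1,0} = 4
G(8) = mex{4,3,2,1} = 0
G(9) = mex{0,4,0,2} = 1
G(10) = mex{1,0,1,0,0} = 2
G(11) = mex{2,1,2,1,1} = 0
G(12) = mex{0,2,3,2,2} = 1
G(13) = mex{1,0,4,3,0} = 2
G(14) = mex{2,1,0,4,1} = 3
G(15) = mex{3,2,1,0,2} = 4
G(16) = mex{4,3,2,1,3} = 0
G(17) = mex{0,4,0,2,4} = 1
G(18) = mex{1,0,1,0,0} = 2
G(19) = mex{2,1,2,1,1} = 0
G(20) = mex{0,2,3,2,2} = 1
G(21) = mex{1,0,4,3,0} = 2
G(22) = mex{2,1,0,4,1} = 3
G(23) = mex{3,2,1,0,2} = 4
G(24) = mex{4,3,2,1,3} = 0
G(25) = mex{0,4,0,2,4} = 1
G(26) = mex{1,0,1,0,0} = 2
G(27) = mex{2,1,2,1,1} = 0
G(28) = mex{0,2,3,2,2} = 1
G(29) = mex{1,0,4,3,0} = 2
G(30) = mex{2,1,0,4,1} = 3
G(31) = mex{3,2,1,0,2} = 4
G(32) = mex{4,3,2,1,3} = 0
G(33) = mex{0,4,0,2,4} = 1
G(34) = mex{1,0,1,0,0} = 2

2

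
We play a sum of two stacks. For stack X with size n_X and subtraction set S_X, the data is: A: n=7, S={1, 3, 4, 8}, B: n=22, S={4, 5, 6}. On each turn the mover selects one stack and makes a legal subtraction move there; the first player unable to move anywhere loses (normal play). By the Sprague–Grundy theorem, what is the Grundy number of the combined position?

0

Stack A, S = {1, 3, 4, 8}:
G(0) = 0
G(1) = mex{0} = 1
G(2) = mex{1} = 0
G(3) = mex{0,0} = 1
G(4) = mex{1,1,0} = 2
G(5) = mex{2,0,1} = 3
G(6) = mex{3,1,0} = 2
G(7) = mex{2,2,1} = 0
G_A(7) = 0.
Stack B, S = {4, 5, 6}:
G(0) = 0
G(1) = mex{} = 0
G(2) = mex{} = 0
G(3) = mex{} = 0
G(4) = mex{0} = 1
G(5) = mex{0,0} = 1
G(6) = mex{0,0,0} = 1
G(7) = mex{0,0,0} = 1
G(8) = mex{1,0,0} = 2
G(9) = mex{1,1,0} = 2
G(10) = mex{1,1,1} = 0
G(11) = mex{1,1,1} = 0
G(12) = mex{2,1,1} = 0
G(13) = mex{2,2,1} = 0
G(14) = mex{0,2,2} = 1
G(15) = mex{0,0,2} = 1
G(16) = mex{0,0,0} = 1
G(17) = mex{0,0,0} = 1
G(18) = mex{1,0,0} = 2
G(19) = mex{1,1,0} = 2
G(20) = mex{1,1,1} = 0
G(21) = mex{1,1,1} = 0
G(22) = mex{2,1,1} = 0
G_B(22) = 0.
Combined Grundy value = 0 ⊕ 0 = 0.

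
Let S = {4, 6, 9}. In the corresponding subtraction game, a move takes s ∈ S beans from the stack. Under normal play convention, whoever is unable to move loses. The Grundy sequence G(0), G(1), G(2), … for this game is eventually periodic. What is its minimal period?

G(0) = 0
G(1) = mex{} = 0
G(2) = mex{} = 0
G(3) = mex{} = 0
G(4) = mex{0} = 1
G(5) = mex{0} = 1
G(6) = mex{0,0} = 1
G(7) = mex{0,0} = 1
G(8) = mex{1,0} = 2
G(9) = mex{1,0,0} = 2
G(10) = mex{1,1,0} = 2
G(11) = mex{1,1,0} = 2
G(12) = mex{2,1,0} = 3
G(13) = mex{2,1,1} = 0
G(14) = mex{2,2,1} = 0
G(15) = mex{2,2,1} = 0
G(16) = mex{3,2,1} = 0
G(17) = mex{0,2,2} = 1
G(18) = mex{0,3,2} = 1
G(19) = mex{0,0,2} = 1
G(20) = mex{0,0,2} = 1
G(21) = mex{1,0,3} = 2
G(22) = mex{1,0,0} = 2
G(23) = mex{1,1,0} = 2
G(24) = mex{1,1,0} = 2
G(25) = mex{2,1,0} = 3
G(26) = mex{2,1,1} = 0
G(27) = mex{2,2,1} = 0
G(n+13) = G(n) holds for n = 0,…,8 (a full window of length max(S) = 9), so the sequence is purely periodic with period 13.

13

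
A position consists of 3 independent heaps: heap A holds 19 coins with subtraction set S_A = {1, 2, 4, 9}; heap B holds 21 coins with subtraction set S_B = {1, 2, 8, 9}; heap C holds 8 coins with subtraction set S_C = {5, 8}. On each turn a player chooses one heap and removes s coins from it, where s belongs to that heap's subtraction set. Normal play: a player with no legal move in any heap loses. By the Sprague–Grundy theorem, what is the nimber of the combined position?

2

Heap A, S = {1, 2, 4, 9}:
n :  0  1  2  3  4  5  6  7  8  9 10 11 12 13 14 15 16 17 18 19
G :  0  1  2  0  1  2  0  1  2  3  4  0  1  2  0  1  2  0  1  2
G_A(19) = 2.
Heap B, S = {1, 2, 8, 9}:
n :  0  1  2  3  4  5  6  7  8  9 10 11 12 13 14 15 16 17 18 19 20 21
G :  0  1  2  0  1  2  0  1  2  3  0  1  2  0  1  2  0  1  2  3  0  1
G_B(21) = 1.
Heap C, S = {5, 8}:
G(0) = 0
G(1) = mex{} = 0
G(2) = mex{} = 0
G(3) = mex{} = 0
G(4) = mex{} = 0
G(5) = mex{0} = 1
G(6) = mex{0} = 1
G(7) = mex{0} = 1
G(8) = mex{0,0} = 1
G_C(8) = 1.
Combined Grundy value = 2 ⊕ 1 ⊕ 1 = 2.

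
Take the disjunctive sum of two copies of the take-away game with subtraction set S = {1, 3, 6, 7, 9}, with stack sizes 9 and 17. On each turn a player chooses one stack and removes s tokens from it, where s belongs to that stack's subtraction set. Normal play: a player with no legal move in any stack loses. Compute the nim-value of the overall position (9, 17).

2

All stacks use S = {1, 3, 6, 7, 9}:
G(0) = 0
G(1) = mex{0} = 1
G(2) = mex{1} = 0
G(3) = mex{0,0} = 1
G(4) = mex{1,1} = 0
G(5) = mex{0,0} = 1
G(6) = mex{1,1,0} = 2
G(7) = mex{2,0,1,0} = 3
G(8) = mex{3,1,0,1} = 2
G(9) = mex{2,2,1,0,0} = 3
G(10) = mex{3,3,0,1,1} = 2
G(11) = mex{2,2,1,0,0} = 3
G(12) = mex{3,3,2,1,1} = 0
G(13) = mex{0,2,3,2,0} = 1
G(14) = mex{1,3,2,3,1} = 0
G(15) = mex{0,0,3,2,2} = 1
G(16) = mex{1,1,2,3,3} = 0
G(17) = mex{0,0,3,2,2} = 1
Stack A: G(9) = 3.
Stack B: G(17) = 1.
Combined Grundy value = 3 ⊕ 1 = 2.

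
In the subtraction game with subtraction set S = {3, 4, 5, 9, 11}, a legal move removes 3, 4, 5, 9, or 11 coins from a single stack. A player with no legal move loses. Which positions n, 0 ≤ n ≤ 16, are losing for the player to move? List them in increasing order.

0, 1, 2, 8, 14, 15, 16

G(0) = 0
G(1) = mex{} = 0
G(2) = mex{} = 0
G(3) = mex{0} = 1
G(4) = mex{0,0} = 1
G(5) = mex{0,0,0} = 1
G(6) = mex{1,0,0} = 2
G(7) = mex{1,1,0} = 2
G(8) = mex{1,1,1} = 0
G(9) = mex{2,1,1,0} = 3
G(10) = mex{2,2,1,0} = 3
G(11) = mex{0,2,2,0,0} = 1
G(12) = mex{3,0,2,1,0} = 4
G(13) = mex{3,3,0,1,0} = 2
G(14) = mex{1,3,3,1,1} = 0
G(15) = mex{4,1,3,2,1} = 0
G(16) = mex{2,4,1,2,1} = 0
P-positions are exactly the n with G(n) = 0.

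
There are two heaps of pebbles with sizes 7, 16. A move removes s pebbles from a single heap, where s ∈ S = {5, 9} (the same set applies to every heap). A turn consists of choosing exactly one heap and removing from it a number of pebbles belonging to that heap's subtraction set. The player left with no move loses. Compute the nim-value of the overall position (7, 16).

1

All heaps use S = {5, 9}:
n :  0  1  2  3  4  5  6  7  8  9 10 11 12 13 14 15 16
G :  0  0  0  0  0  1  1  1  1  1  2  2  2  2  0  0  0
Heap A: G(7) = 1.
Heap B: G(16) = 0.
Combined Grundy value = 1 ⊕ 0 = 1.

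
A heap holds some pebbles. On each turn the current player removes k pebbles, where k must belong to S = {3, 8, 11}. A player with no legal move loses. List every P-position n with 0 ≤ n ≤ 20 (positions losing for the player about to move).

0, 1, 2, 6, 7, 16, 20

G(0) = 0
G(1) = mex{} = 0
G(2) = mex{} = 0
G(3) = mex{0} = 1
G(4) = mex{0} = 1
G(5) = mex{0} = 1
G(6) = mex{1} = 0
G(7) = mex{1} = 0
G(8) = mex{1,0} = 2
G(9) = mex{0,0} = 1
G(10) = mex{0,0} = 1
G(11) = mex{2,1,0} = 3
G(12) = mex{1,1,0} = 2
G(13) = mex{1,1,0} = 2
G(14) = mex{3,0,1} = 2
G(15) = mex{2,0,1} = 3
G(16) = mex{2,2,1} = 0
G(17) = mex{2,1,0} = 3
G(18) = mex{3,1,0} = 2
G(19) = mex{0,3,2} = 1
G(20) = mex{3,2,1} = 0
P-positions are exactly the n with G(n) = 0.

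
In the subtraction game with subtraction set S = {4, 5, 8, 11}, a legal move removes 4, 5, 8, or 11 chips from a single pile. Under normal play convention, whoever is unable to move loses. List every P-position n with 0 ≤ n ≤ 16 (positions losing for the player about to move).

n :  0  1  2  3  4  5  6  7  8  9 10 11 12 13 14 15 16
G :  0  0  0  0  1  1  1  1  2  2  2  2  3  3  3  0  0
P-positions are exactly the n with G(n) = 0.

0, 1, 2, 3, 15, 16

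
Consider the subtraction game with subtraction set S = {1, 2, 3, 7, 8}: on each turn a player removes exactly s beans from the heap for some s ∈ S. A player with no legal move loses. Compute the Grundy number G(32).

1

G(0) = 0
G(1) = mex{0} = 1
G(2) = mex{1,0} = 2
G(3) = mex{2,1,0} = 3
G(4) = mex{3,2,1} = 0
G(5) = mex{0,3,2} = 1
G(6) = mex{1,0,3} = 2
G(7) = mex{2,1,0,0} = 3
G(8) = mex{3,2,1,1,0} = 4
G(9) = mex{4,3,2,2,1} = 0
G(10) = mex{0,4,3,3,2} = 1
G(11) = mex{1,0,4,0,3} = 2
G(12) = mex{2,1,0,1,0} = 3
G(13) = mex{3,2,1,2,1} = 0
G(14) = mex{0,3,2,3,2} = 1
G(15) = mex{1,0,3,4,3} = 2
G(16) = mex{2,1,0,0,4} = 3
G(17) = mex{3,2,1,1,0} = 4
G(18) = mex{4,3,2,2,1} = 0
G(19) = mex{0,4,3,3,2} = 1
G(20) = mex{1,0,4,0,3} = 2
G(21) = mex{2,1,0,1,0} = 3
G(22) = mex{3,2,1,2,1} = 0
G(23) = mex{0,3,2,3,2} = 1
G(24) = mex{1,0,3,4,3} = 2
G(25) = mex{2,1,0,0,4} = 3
G(26) = mex{3,2,1,1,0} = 4
G(27) = mex{4,3,2,2,1} = 0
G(28) = mex{0,4,3,3,2} = 1
G(29) = mex{1,0,4,0,3} = 2
G(30) = mex{2,1,0,1,0} = 3
G(31) = mex{3,2,1,2,1} = 0
G(32) = mex{0,3,2,3,2} = 1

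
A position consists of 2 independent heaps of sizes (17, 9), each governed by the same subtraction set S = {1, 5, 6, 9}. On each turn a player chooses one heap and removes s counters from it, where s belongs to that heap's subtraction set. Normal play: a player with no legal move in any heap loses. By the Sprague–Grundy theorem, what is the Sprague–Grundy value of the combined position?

2

All heaps use S = {1, 5, 6, 9}:
n :  0  1  2  3  4  5  6  7  8  9 10 11 12 13 14 15 16 17
G :  0  1  0  1  0  1  2  3  2  3  2  3  0  1  0  1  0  1
Heap A: G(17) = 1.
Heap B: G(9) = 3.
Combined Grundy value = 1 ⊕ 3 = 2.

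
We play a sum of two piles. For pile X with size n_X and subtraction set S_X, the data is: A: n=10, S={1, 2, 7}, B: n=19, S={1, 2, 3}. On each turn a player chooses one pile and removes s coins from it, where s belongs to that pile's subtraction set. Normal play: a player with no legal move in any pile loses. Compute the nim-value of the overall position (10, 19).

Pile A, S = {1, 2, 7}:
G(0) = 0
G(1) = mex{0} = 1
G(2) = mex{1,0} = 2
G(3) = mex{2,1} = 0
G(4) = mex{0,2} = 1
G(5) = mex{1,0} = 2
G(6) = mex{2,1} = 0
G(7) = mex{0,2,0} = 1
G(8) = mex{1,0,1} = 2
G(9) = mex{2,1,2} = 0
G(10) = mex{0,2,0} = 1
G_A(10) = 1.
Pile B, S = {1, 2, 3}:
G(0) = 0
G(1) = mex{0} = 1
G(2) = mex{1,0} = 2
G(3) = mex{2,1,0} = 3
G(4) = mex{3,2,1} = 0
G(5) = mex{0,3,2} = 1
G(6) = mex{1,0,3} = 2
G(7) = mex{2,1,0} = 3
G(8) = mex{3,2,1} = 0
G(9) = mex{0,3,2} = 1
G(10) = mex{1,0,3} = 2
G(11) = mex{2,1,0} = 3
G(12) = mex{3,2,1} = 0
G(13) = mex{0,3,2} = 1
G(14) = mex{1,0,3} = 2
G(15) = mex{2,1,0} = 3
G(16) = mex{3,2,1} = 0
G(17) = mex{0,3,2} = 1
G(18) = mex{1,0,3} = 2
G(19) = mex{2,1,0} = 3
G_B(19) = 3.
Combined Grundy value = 1 ⊕ 3 = 2.

2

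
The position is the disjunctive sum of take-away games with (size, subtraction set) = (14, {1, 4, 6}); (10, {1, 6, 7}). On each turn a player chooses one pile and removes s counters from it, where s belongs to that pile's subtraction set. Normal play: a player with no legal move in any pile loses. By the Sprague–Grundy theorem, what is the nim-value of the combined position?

Pile A, S = {1, 4, 6}:
G(0) = 0
G(1) = mex{0} = 1
G(2) = mex{1} = 0
G(3) = mex{0} = 1
G(4) = mex{1,0} = 2
G(5) = mex{2,1} = 0
G(6) = mex{0,0,0} = 1
G(7) = mex{1,1,1} = 0
G(8) = mex{0,2,0} = 1
G(9) = mex{1,0,1} = 2
G(10) = mex{2,1,2} = 0
G(11) = mex{0,0,0} = 1
G(12) = mex{1,1,1} = 0
G(13) = mex{0,2,0} = 1
G(14) = mex{1,0,1} = 2
G_A(14) = 2.
Pile B, S = {1, 6, 7}:
G(0) = 0
G(1) = mex{0} = 1
G(2) = mex{1} = 0
G(3) = mex{0} = 1
G(4) = mex{1} = 0
G(5) = mex{0} = 1
G(6) = mex{1,0} = 2
G(7) = mex{2,1,0} = 3
G(8) = mex{3,0,1} = 2
G(9) = mex{2,1,0} = 3
G(10) = mex{3,0,1} = 2
G_B(10) = 2.
Combined Grundy value = 2 ⊕ 2 = 0.

0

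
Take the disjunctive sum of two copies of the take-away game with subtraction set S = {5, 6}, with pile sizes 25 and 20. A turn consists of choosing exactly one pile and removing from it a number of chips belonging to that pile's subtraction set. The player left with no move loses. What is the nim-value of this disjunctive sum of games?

All piles use S = {5, 6}:
G(0) = 0
G(1) = mex{} = 0
G(2) = mex{} = 0
G(3) = mex{} = 0
G(4) = mex{} = 0
G(5) = mex{0} = 1
G(6) = mex{0,0} = 1
G(7) = mex{0,0} = 1
G(8) = mex{0,0} = 1
G(9) = mex{0,0} = 1
G(10) = mex{1,0} = 2
G(11) = mex{1,1} = 0
G(12) = mex{1,1} = 0
G(13) = mex{1,1} = 0
G(14) = mex{1,1} = 0
G(15) = mex{2,1} = 0
G(16) = mex{0,2} = 1
G(17) = mex{0,0} = 1
G(18) = mex{0,0} = 1
G(19) = mex{0,0} = 1
G(20) = mex{0,0} = 1
G(21) = mex{1,0} = 2
G(22) = mex{1,1} = 0
G(23) = mex{1,1} = 0
G(24) = mex{1,1} = 0
G(25) = mex{1,1} = 0
Pile A: G(25) = 0.
Pile B: G(20) = 1.
Combined Grundy value = 0 ⊕ 1 = 1.

1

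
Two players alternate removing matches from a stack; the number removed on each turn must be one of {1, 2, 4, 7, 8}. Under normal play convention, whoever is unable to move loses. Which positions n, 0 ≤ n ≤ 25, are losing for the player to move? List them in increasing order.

0, 3, 6, 9, 12, 15, 18, 21, 24

G(0) = 0
G(1) = mex{0} = 1
G(2) = mex{1,0} = 2
G(3) = mex{2,1} = 0
G(4) = mex{0,2,0} = 1
G(5) = mex{1,0,1} = 2
G(6) = mex{2,1,2} = 0
G(7) = mex{0,2,0,0} = 1
G(8) = mex{1,0,1,1,0} = 2
G(9) = mex{2,1,2,2,1} = 0
G(10) = mex{0,2,0,0,2} = 1
G(11) = mex{1,0,1,1,0} = 2
G(12) = mex{2,1,2,2,1} = 0
G(13) = mex{0,2,0,0,2} = 1
G(14) = mex{1,0,1,1,0} = 2
G(15) = mex{2,1,2,2,1} = 0
G(16) = mex{0,2,0,0,2} = 1
G(17) = mex{1,0,1,1,0} = 2
G(18) = mex{2,1,2,2,1} = 0
G(19) = mex{0,2,0,0,2} = 1
G(20) = mex{1,0,1,1,0} = 2
G(21) = mex{2,1,2,2,1} = 0
G(22) = mex{0,2,0,0,2} = 1
G(23) = mex{1,0,1,1,0} = 2
G(24) = mex{2,1,2,2,1} = 0
G(25) = mex{0,2,0,0,2} = 1
P-positions are exactly the n with G(n) = 0.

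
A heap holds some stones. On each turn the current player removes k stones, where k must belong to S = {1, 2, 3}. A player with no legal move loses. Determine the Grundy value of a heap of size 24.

G(0) = 0
G(1) = mex{0} = 1
G(2) = mex{1,0} = 2
G(3) = mex{2,1,0} = 3
G(4) = mex{3,2,1} = 0
G(5) = mex{0,3,2} = 1
G(6) = mex{1,0,3} = 2
G(7) = mex{2,1,0} = 3
G(8) = mex{3,2,1} = 0
G(9) = mex{0,3,2} = 1
G(10) = mex{1,0,3} = 2
G(11) = mex{2,1,0} = 3
G(12) = mex{3,2,1} = 0
G(13) = mex{0,3,2} = 1
G(14) = mex{1,0,3} = 2
G(15) = mex{2,1,0} = 3
G(16) = mex{3,2,1} = 0
G(17) = mex{0,3,2} = 1
G(18) = mex{1,0,3} = 2
G(19) = mex{2,1,0} = 3
G(20) = mex{3,2,1} = 0
G(21) = mex{0,3,2} = 1
G(22) = mex{1,0,3} = 2
G(23) = mex{2,1,0} = 3
G(24) = mex{3,2,1} = 0

0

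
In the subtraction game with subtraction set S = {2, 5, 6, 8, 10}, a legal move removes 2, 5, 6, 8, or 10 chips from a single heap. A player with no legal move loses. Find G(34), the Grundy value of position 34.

1

n :  0  1  2  3  4  5  6  7  8  9 10 11 12 13 14 15 16 17 18 19 20 21 22 23 24 25 26 27 28 29 30 31 32 33 34
G :  0  0  1  1  0  2  1  3  2  2  3  3  2  0  3  1  0  0  1  1  0  2  1  3  2  2  3  3  2  0  3  1  0  0  1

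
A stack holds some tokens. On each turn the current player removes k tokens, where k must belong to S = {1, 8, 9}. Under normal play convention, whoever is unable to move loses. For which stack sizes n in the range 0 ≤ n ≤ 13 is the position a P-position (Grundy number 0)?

0, 2, 4, 6

n :  0  1  2  3  4  5  6  7  8  9 10 11 12 13
G :  0  1  0  1  0  1  0  1  2  3  2  3  2  3
P-positions are exactly the n with G(n) = 0.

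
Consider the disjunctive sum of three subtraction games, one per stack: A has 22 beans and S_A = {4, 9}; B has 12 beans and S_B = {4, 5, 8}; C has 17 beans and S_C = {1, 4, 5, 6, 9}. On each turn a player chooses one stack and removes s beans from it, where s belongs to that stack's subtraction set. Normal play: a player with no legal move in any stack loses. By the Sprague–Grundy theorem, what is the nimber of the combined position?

Stack A, S = {4, 9}:
G(0) = 0
G(1) = mex{} = 0
G(2) = mex{} = 0
G(3) = mex{} = 0
G(4) = mex{0} = 1
G(5) = mex{0} = 1
G(6) = mex{0} = 1
G(7) = mex{0} = 1
G(8) = mex{1} = 0
G(9) = mex{1,0} = 2
G(10) = mex{1,0} = 2
G(11) = mex{1,0} = 2
G(12) = mex{0,0} = 1
G(13) = mex{2,1} = 0
G(14) = mex{2,1} = 0
G(15) = mex{2,1} = 0
G(16) = mex{1,1} = 0
G(17) = mex{0,0} = 1
G(18) = mex{0,2} = 1
G(19) = mex{0,2} = 1
G(20) = mex{0,2} = 1
G(21) = mex{1,1} = 0
G(22) = mex{1,0} = 2
G_A(22) = 2.
Stack B, S = {4, 5, 8}:
G(0) = 0
G(1) = mex{} = 0
G(2) = mex{} = 0
G(3) = mex{} = 0
G(4) = mex{0} = 1
G(5) = mex{0,0} = 1
G(6) = mex{0,0} = 1
G(7) = mex{0,0} = 1
G(8) = mex{1,0,0} = 2
G(9) = mex{1,1,0} = 2
G(10) = mex{1,1,0} = 2
G(11) = mex{1,1,0} = 2
G(12) = mex{2,1,1} = 0
G_B(12) = 0.
Stack C, S = {1, 4, 5, 6, 9}:
G(0) = 0
G(1) = mex{0} = 1
G(2) = mex{1} = 0
G(3) = mex{0} = 1
G(4) = mex{1,0} = 2
G(5) = mex{2,1,0} = 3
G(6) = mex{3,0,1,0} = 2
G(7) = mex{2,1,0,1} = 3
G(8) = mex{3,2,1,0} = 4
G(9) = mex{4,3,2,1,0} = 5
G(10) = mex{5,2,3,2,1} = 0
G(11) = mex{0,3,2,3,0} = 1
G(12) = mex{1,4,3,2,1} = 0
G(13) = mex{0,5,4,3,2} = 1
G(14) = mex{1,0,5,4,3} = 2
G(15) = mex{2,1,0,5,2} = 3
G(16) = mex{3,0,1,0,3} = 2
G(17) = mex{2,1,0,1,4} = 3
G_C(17) = 3.
Combined Grundy value = 2 ⊕ 0 ⊕ 3 = 1.

1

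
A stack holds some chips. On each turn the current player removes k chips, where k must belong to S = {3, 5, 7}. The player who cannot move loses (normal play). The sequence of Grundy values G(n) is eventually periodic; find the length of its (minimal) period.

G(0) = 0
G(1) = mex{} = 0
G(2) = mex{} = 0
G(3) = mex{0} = 1
G(4) = mex{0} = 1
G(5) = mex{0,0} = 1
G(6) = mex{1,0} = 2
G(7) = mex{1,0,0} = 2
G(8) = mex{1,1,0} = 2
G(9) = mex{2,1,0} = 3
G(10) = mex{2,1,1} = 0
G(11) = mex{2,2,1} = 0
G(12) = mex{3,2,1} = 0
G(13) = mex{0,2,2} = 1
G(14) = mex{0,3,2} = 1
G(15) = mex{0,0,2} = 1
G(16) = mex{1,0,3} = 2
G(17) = mex{1,0,0} = 2
G(18) = mex{1,1,0} = 2
G(19) = mex{2,1,0} = 3
G(20) = mex{2,1,1} = 0
G(21) = mex{2,2,1} = 0
G(n+10) = G(n) holds for n = 0,…,6 (a full window of length max(S) = 7), so the sequence is purely periodic with period 10.

10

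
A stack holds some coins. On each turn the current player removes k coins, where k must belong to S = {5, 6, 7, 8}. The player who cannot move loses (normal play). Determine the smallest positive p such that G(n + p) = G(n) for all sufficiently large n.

G(0) = 0
G(1) = mex{} = 0
G(2) = mex{} = 0
G(3) = mex{} = 0
G(4) = mex{} = 0
G(5) = mex{0} = 1
G(6) = mex{0,0} = 1
G(7) = mex{0,0,0} = 1
G(8) = mex{0,0,0,0} = 1
G(9) = mex{0,0,0,0} = 1
G(10) = mex{1,0,0,0} = 2
G(11) = mex{1,1,0,0} = 2
G(12) = mex{1,1,1,0} = 2
G(13) = mex{1,1,1,1} = 0
G(14) = mex{1,1,1,1} = 0
G(15) = mex{2,1,1,1} = 0
G(16) = mex{2,2,1,1} = 0
G(17) = mex{2,2,2,1} = 0
G(18) = mex{0,2,2,2} = 1
G(19) = mex{0,0,2,2} = 1
G(20) = mex{0,0,0,2} = 1
G(21) = mex{0,0,0,0} = 1
G(22) = mex{0,0,0,0} = 1
G(23) = mex{1,0,0,0} = 2
G(24) = mex{1,1,0,0} = 2
G(25) = mex{1,1,1,0} = 2
G(26) = mex{1,1,1,1} = 0
G(27) = mex{1,1,1,1} = 0
G(n+13) = G(n) holds for n = 0,…,7 (a full window of length max(S) = 8), so the sequence is purely periodic with period 13.

13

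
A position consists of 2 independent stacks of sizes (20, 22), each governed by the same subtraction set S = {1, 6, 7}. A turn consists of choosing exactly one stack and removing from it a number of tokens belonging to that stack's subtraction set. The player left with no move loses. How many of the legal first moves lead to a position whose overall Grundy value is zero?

0

All stacks use S = {1, 6, 7}:
G(0) = 0
G(1) = mex{0} = 1
G(2) = mex{1} = 0
G(3) = mex{0} = 1
G(4) = mex{1} = 0
G(5) = mex{0} = 1
G(6) = mex{1,0} = 2
G(7) = mex{2,1,0} = 3
G(8) = mex{3,0,1} = 2
G(9) = mex{2,1,0} = 3
G(10) = mex{3,0,1} = 2
G(11) = mex{2,1,0} = 3
G(12) = mex{3,2,1} = 0
G(13) = mex{0,3,2} = 1
G(14) = mex{1,2,3} = 0
G(15) = mex{0,3,2} = 1
G(16) = mex{1,2,3} = 0
G(17) = mex{0,3,2} = 1
G(18) = mex{1,0,3} = 2
G(19) = mex{2,1,0} = 3
G(20) = mex{3,0,1} = 2
G(21) = mex{2,1,0} = 3
G(22) = mex{3,0,1} = 2
Stack A: G(20) = 2.
Stack B: G(22) = 2.
Combined Grundy value = 2 ⊕ 2 = 0.
A winning move leaves total XOR = 0, i.e. changes one component's Grundy value g to g ⊕ X where X is the current total.
Stack A: target g' = 2⊕0 = 2, but every legal move changes the Grundy value (mex property), so 0 moves.
Stack B: target g' = 2⊕0 = 2, but every legal move changes the Grundy value (mex property), so 0 moves.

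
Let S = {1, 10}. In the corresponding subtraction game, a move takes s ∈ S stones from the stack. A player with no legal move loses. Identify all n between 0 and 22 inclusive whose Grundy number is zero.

0, 2, 4, 6, 8, 11, 13, 15, 17, 19, 22

G(0) = 0
G(1) = mex{0} = 1
G(2) = mex{1} = 0
G(3) = mex{0} = 1
G(4) = mex{1} = 0
G(5) = mex{0} = 1
G(6) = mex{1} = 0
G(7) = mex{0} = 1
G(8) = mex{1} = 0
G(9) = mex{0} = 1
G(10) = mex{1,0} = 2
G(11) = mex{2,1} = 0
G(12) = mex{0,0} = 1
G(13) = mex{1,1} = 0
G(14) = mex{0,0} = 1
G(15) = mex{1,1} = 0
G(16) = mex{0,0} = 1
G(17) = mex{1,1} = 0
G(18) = mex{0,0} = 1
G(19) = mex{1,1} = 0
G(20) = mex{0,2} = 1
G(21) = mex{1,0} = 2
G(22) = mex{2,1} = 0
P-positions are exactly the n with G(n) = 0.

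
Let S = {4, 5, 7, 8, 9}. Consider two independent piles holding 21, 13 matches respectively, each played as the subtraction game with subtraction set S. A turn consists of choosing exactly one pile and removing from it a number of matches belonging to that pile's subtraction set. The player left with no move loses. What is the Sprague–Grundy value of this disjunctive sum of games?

All piles use S = {4, 5, 7, 8, 9}:
n :  0  1  2  3  4  5  6  7  8  9 10 11 12 13 14 15 16 17 18 19 20 21
G :  0  0  0  0  1  1  1  1  2  2  2  2  3  0  0  0  0  1  1  1  1  2
Pile A: G(21) = 2.
Pile B: G(13) = 0.
Combined Grundy value = 2 ⊕ 0 = 2.

2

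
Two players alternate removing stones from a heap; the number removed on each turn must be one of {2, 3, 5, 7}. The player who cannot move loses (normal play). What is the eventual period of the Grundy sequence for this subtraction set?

n :  0  1  2  3  4  5  6  7  8  9 10 11 12 13 14 15 16 17 18 19
G :  0  0  1  1  2  2  3  3  4  0  0  1  1  2  2  3  3  4  0  0
G(n+9) = G(n) holds for n = 0,…,6 (a full window of length max(S) = 7), so the sequence is purely periodic with period 9.

9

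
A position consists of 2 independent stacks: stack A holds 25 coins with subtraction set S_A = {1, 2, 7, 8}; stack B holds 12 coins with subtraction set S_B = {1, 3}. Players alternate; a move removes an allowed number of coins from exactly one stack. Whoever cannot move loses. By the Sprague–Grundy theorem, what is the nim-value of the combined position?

1

Stack A, S = {1, 2, 7, 8}:
G(0) = 0
G(1) = mex{0} = 1
G(2) = mex{1,0} = 2
G(3) = mex{2,1} = 0
G(4) = mex{0,2} = 1
G(5) = mex{1,0} = 2
G(6) = mex{2,1} = 0
G(7) = mex{0,2,0} = 1
G(8) = mex{1,0,1,0} = 2
G(9) = mex{2,1,2,1} = 0
G(10) = mex{0,2,0,2} = 1
G(11) = mex{1,0,1,0} = 2
G(12) = mex{2,1,2,1} = 0
G(13) = mex{0,2,0,2} = 1
G(14) = mex{1,0,1,0} = 2
G(15) = mex{2,1,2,1} = 0
G(16) = mex{0,2,0,2} = 1
G(17) = mex{1,0,1,0} = 2
G(18) = mex{2,1,2,1} = 0
G(19) = mex{0,2,0,2} = 1
G(20) = mex{1,0,1,0} = 2
G(21) = mex{2,1,2,1} = 0
G(22) = mex{0,2,0,2} = 1
G(23) = mex{1,0,1,0} = 2
G(24) = mex{2,1,2,1} = 0
G(25) = mex{0,2,0,2} = 1
G_A(25) = 1.
Stack B, S = {1, 3}:
n :  0  1  2  3  4  5  6  7  8  9 10 11 12
G :  0  1  0  1  0  1  0  1  0  1  0  1  0
G_B(12) = 0.
Combined Grundy value = 1 ⊕ 0 = 1.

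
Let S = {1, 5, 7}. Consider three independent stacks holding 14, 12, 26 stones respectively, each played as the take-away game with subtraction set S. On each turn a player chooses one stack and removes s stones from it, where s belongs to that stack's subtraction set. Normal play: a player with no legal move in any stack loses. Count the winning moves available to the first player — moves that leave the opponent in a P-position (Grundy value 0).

0

All stacks use S = {1, 5, 7}:
n :  0  1  2  3  4  5  6  7  8  9 10 11 12 13 14 15 16 17 18 19 20 21 22 23 24 25 26
G :  0  1  0  1  0  1  0  1  0  1  0  1  0  1  0  1  0  1  0  1  0  1  0  1  0  1  0
Stack A: G(14) = 0.
Stack B: G(12) = 0.
Stack C: G(26) = 0.
Combined Grundy value = 0 ⊕ 0 ⊕ 0 = 0.
A winning move leaves total XOR = 0, i.e. changes one component's Grundy value g to g ⊕ X where X is the current total.
Stack A: target g' = 0⊕0 = 0, but every legal move changes the Grundy value (mex property), so 0 moves.
Stack B: target g' = 0⊕0 = 0, but every legal move changes the Grundy value (mex property), so 0 moves.
Stack C: target g' = 0⊕0 = 0, but every legal move changes the Grundy value (mex property), so 0 moves.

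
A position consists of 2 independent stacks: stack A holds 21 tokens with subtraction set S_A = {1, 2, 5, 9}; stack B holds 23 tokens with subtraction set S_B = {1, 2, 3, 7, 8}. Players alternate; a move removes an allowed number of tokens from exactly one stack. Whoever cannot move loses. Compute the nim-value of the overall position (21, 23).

Stack A, S = {1, 2, 5, 9}:
G(0) = 0
G(1) = mex{0} = 1
G(2) = mex{1,0} = 2
G(3) = mex{2,1} = 0
G(4) = mex{0,2} = 1
G(5) = mex{1,0,0} = 2
G(6) = mex{2,1,1} = 0
G(7) = mex{0,2,2} = 1
G(8) = mex{1,0,0} = 2
G(9) = mex{2,1,1,0} = 3
G(10) = mex{3,2,2,1} = 0
G(11) = mex{0,3,0,2} = 1
G(12) = mex{1,0,1,0} = 2
G(13) = mex{2,1,2,1} = 0
G(14) = mex{0,2,3,2} = 1
G(15) = mex{1,0,0,0} = 2
G(16) = mex{2,1,1,1} = 0
G(17) = mex{0,2,2,2} = 1
G(18) = mex{1,0,0,3} = 2
G(19) = mex{2,1,1,0} = 3
G(20) = mex{3,2,2,1} = 0
G(21) = mex{0,3,0,2} = 1
G_A(21) = 1.
Stack B, S = {1, 2, 3, 7, 8}:
G(0) = 0
G(1) = mex{0} = 1
G(2) = mex{1,0} = 2
G(3) = mex{2,1,0} = 3
G(4) = mex{3,2,1} = 0
G(5) = mex{0,3,2} = 1
G(6) = mex{1,0,3} = 2
G(7) = mex{2,1,0,0} = 3
G(8) = mex{3,2,1,1,0} = 4
G(9) = mex{4,3,2,2,1} = 0
G(10) = mex{0,4,3,3,2} = 1
G(11) = mex{1,0,4,0,3} = 2
G(12) = mex{2,1,0,1,0} = 3
G(13) = mex{3,2,1,2,1} = 0
G(14) = mex{0,3,2,3,2} = 1
G(15) = mex{1,0,3,4,3} = 2
G(16) = mex{2,1,0,0,4} = 3
G(17) = mex{3,2,1,1,0} = 4
G(18) = mex{4,3,2,2,1} = 0
G(19) = mex{0,4,3,3,2} = 1
G(20) = mex{1,0,4,0,3} = 2
G(21) = mex{2,1,0,1,0} = 3
G(22) = mex{3,2,1,2,1} = 0
G(23) = mex{0,3,2,3,2} = 1
G_B(23) = 1.
Combined Grundy value = 1 ⊕ 1 = 0.

0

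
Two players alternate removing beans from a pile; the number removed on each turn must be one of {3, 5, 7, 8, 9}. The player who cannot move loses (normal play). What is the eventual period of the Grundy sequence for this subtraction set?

G(0) = 0
G(1) = mex{} = 0
G(2) = mex{} = 0
G(3) = mex{0} = 1
G(4) = mex{0} = 1
G(5) = mex{0,0} = 1
G(6) = mex{1,0} = 2
G(7) = mex{1,0,0} = 2
G(8) = mex{1,1,0,0} = 2
G(9) = mex{2,1,0,0,0} = 3
G(10) = mex{2,1,1,0,0} = 3
G(11) = mex{2,2,1,1,0} = 3
G(12) = mex{3,2,1,1,1} = 0
G(13) = mex{3,2,2,1,1} = 0
G(14) = mex{3,3,2,2,1} = 0
G(15) = mex{0,3,2,2,2} = 1
G(16) = mex{0,3,3,2,2} = 1
G(17) = mex{0,0,3,3,2} = 1
G(18) = mex{1,0,3,3,3} = 2
G(19) = mex{1,0,0,3,3} = 2
G(20) = mex{1,1,0,0,3} = 2
G(21) = mex{2,1,0,0,0} = 3
G(22) = mex{2,1,1,0,0} = 3
G(23) = mex{2,2,1,1,0} = 3
G(24) = mex{3,2,1,1,1} = 0
G(25) = mex{3,2,2,1,1} = 0
G(n+12) = G(n) holds for n = 0,…,8 (a full window of length max(S) = 9), so the sequence is purely periodic with period 12.

12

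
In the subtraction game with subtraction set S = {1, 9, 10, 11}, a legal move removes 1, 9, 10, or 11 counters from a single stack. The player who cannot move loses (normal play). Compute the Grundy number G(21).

1

n :  0  1  2  3  4  5  6  7  8  9 10 11 12 13 14 15 16 17 18 19 20 21
G :  0  1  0  1  0  1  0  1  0  1  2  3  2  3  2  3  2  3  2  3  0  1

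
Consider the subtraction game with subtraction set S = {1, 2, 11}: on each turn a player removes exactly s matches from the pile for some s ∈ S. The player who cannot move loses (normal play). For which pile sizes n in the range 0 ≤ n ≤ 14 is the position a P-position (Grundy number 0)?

0, 3, 6, 9, 12

n :  0  1  2  3  4  5  6  7  8  9 10 11 12 13 14
G :  0  1  2  0  1  2  0  1  2  0  1  2  0  1  2
P-positions are exactly the n with G(n) = 0.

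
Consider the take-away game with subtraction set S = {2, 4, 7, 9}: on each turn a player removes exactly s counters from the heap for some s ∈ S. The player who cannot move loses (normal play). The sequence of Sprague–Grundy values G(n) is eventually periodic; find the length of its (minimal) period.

G(0) = 0
G(1) = mex{} = 0
G(2) = mex{0} = 1
G(3) = mex{0} = 1
G(4) = mex{1,0} = 2
G(5) = mex{1,0} = 2
G(6) = mex{2,1} = 0
G(7) = mex{2,1,0} = 3
G(8) = mex{0,2,0} = 1
G(9) = mex{3,2,1,0} = 4
G(10) = mex{1,0,1,0} = 2
G(11) = mex{4,3,2,1} = 0
G(12) = mex{2,1,2,1} = 0
G(13) = mex{0,4,0,2} = 1
G(14) = mex{0,2,3,2} = 1
G(15) = mex{1,0,1,0} = 2
G(16) = mex{1,0,4,3} = 2
G(17) = mex{2,1,2,1} = 0
G(18) = mex{2,1,0,4} = 3
G(19) = mex{0,2,0,2} = 1
G(20) = mex{3,2,1,0} = 4
G(21) = mex{1,0,1,0} = 2
G(22) = mex{4,3,2,1} = 0
G(23) = mex{2,1,2,1} = 0
G(n+11) = G(n) holds for n = 0,…,8 (a full window of length max(S) = 9), so the sequence is purely periodic with period 11.

11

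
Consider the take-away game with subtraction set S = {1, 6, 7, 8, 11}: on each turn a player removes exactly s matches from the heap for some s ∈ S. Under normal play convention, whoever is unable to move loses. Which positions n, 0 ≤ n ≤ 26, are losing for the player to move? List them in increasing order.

G(0) = 0
G(1) = mex{0} = 1
G(2) = mex{1} = 0
G(3) = mex{0} = 1
G(4) = mex{1} = 0
G(5) = mex{0} = 1
G(6) = mex{1,0} = 2
G(7) = mex{2,1,0} = 3
G(8) = mex{3,0,1,0} = 2
G(9) = mex{2,1,0,1} = 3
G(10) = mex{3,0,1,0} = 2
G(11) = mex{2,1,0,1,0} = 3
G(12) = mex{3,2,1,0,1} = 4
G(13) = mex{4,3,2,1,0} = 5
G(14) = mex{5,2,3,2,1} = 0
G(15) = mex{0,3,2,3,0} = 1
G(16) = mex{1,2,3,2,1} = 0
G(17) = mex{0,3,2,3,2} = 1
G(18) = mex{1,4,3,2,3} = 0
G(19) = mex{0,5,4,3,2} = 1
G(20) = mex{1,0,5,4,3} = 2
G(21) = mex{2,1,0,5,2} = 3
G(22) = mex{3,0,1,0,3} = 2
G(23) = mex{2,1,0,1,4} = 3
G(24) = mex{3,0,1,0,5} = 2
G(25) = mex{2,1,0,1,0} = 3
G(26) = mex{3,2,1,0,1} = 4
P-positions are exactly the n with G(n) = 0.

0, 2, 4, 14, 16, 18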